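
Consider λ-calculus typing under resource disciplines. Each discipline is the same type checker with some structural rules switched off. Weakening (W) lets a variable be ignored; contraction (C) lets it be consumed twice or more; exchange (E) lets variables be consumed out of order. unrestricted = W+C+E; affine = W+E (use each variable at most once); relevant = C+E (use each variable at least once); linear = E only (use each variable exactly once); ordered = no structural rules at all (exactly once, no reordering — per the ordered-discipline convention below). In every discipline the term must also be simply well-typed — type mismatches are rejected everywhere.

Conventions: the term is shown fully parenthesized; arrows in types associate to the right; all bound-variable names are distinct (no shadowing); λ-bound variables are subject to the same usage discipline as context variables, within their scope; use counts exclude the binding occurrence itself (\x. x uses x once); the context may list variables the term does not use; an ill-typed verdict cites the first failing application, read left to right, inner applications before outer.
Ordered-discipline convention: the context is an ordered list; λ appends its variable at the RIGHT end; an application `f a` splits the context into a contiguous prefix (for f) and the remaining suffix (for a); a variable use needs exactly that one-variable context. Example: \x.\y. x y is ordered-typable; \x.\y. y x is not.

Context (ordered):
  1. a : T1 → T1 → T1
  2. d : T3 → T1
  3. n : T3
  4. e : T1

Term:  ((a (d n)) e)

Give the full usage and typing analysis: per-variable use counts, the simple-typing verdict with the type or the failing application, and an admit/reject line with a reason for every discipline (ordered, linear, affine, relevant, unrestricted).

use counts: a=1; d=1; n=1; e=1
left-to-right use order: a, d, n, e
typing: well-typed — term : T1
ordered: ✓, a, d, n, e: once each, no exchange needed
linear: ✓, exactly-once usage across a, d, n, e
affine: ✓, a, d, n, e: no repeats, contraction unneeded
relevant: ✓, every one of a, d, n, e appears
unrestricted: ✓, type-checks (T1) and nothing is barred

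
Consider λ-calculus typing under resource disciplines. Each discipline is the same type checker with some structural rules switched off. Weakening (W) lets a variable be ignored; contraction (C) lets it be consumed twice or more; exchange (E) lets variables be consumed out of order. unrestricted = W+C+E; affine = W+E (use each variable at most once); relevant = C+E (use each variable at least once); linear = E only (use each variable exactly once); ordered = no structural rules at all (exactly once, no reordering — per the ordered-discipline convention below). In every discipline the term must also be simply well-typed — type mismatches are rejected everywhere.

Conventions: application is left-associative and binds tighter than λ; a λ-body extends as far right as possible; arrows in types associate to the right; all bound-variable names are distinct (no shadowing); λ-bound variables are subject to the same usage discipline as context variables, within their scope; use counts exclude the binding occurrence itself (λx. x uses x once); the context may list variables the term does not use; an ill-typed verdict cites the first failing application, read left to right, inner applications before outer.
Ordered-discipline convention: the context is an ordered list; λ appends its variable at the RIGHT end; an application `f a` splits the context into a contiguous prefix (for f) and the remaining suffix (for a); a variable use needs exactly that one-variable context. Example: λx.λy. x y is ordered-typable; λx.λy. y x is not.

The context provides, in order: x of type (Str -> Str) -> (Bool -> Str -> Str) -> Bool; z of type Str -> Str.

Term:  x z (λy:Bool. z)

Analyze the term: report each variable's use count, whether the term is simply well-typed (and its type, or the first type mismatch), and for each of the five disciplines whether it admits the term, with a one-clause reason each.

variable uses: x ×1, z ×2, y (λ-bound) ×0
uses in reading order: x, z, z
typing: ✓ — Bool
ordered: ✗, repeated use of z ×2; y left unused
linear: ✗, repeated use of z ×2; y left unused
affine: ✗, repeated use of z ×2
relevant: ✗, y left unused
unrestricted: ✓, typability at Bool is all that's needed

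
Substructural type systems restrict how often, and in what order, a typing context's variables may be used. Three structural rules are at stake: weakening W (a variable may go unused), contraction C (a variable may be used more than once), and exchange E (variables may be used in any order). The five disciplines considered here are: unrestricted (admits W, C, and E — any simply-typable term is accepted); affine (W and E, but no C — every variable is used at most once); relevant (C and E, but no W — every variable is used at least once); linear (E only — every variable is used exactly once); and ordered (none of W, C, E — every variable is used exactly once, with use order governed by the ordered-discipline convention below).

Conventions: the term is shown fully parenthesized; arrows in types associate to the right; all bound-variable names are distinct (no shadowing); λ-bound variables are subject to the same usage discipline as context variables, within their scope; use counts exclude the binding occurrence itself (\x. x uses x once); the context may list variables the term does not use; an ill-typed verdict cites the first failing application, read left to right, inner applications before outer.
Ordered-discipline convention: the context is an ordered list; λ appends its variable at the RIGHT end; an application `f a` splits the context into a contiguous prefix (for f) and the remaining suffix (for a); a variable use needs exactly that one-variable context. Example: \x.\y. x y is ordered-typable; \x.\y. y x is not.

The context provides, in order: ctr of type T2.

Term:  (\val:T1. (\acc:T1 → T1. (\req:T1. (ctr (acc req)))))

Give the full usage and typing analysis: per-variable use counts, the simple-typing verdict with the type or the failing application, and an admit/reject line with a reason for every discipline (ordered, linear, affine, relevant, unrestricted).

usage: ctr: 1×, val [bound]: 0×, acc [bound]: 1×, req [bound]: 1×
order of uses: ctr, acc, req
typing: ill-typed: non-arrow in function slot: T2
ordered ✗ (the type mismatch rejects it)
linear ✗ (not simply typable)
affine ✗ (fails simple typing)
relevant ✗ (a type mismatch blocks all five)
unrestricted ✗ (the type mismatch rejects it)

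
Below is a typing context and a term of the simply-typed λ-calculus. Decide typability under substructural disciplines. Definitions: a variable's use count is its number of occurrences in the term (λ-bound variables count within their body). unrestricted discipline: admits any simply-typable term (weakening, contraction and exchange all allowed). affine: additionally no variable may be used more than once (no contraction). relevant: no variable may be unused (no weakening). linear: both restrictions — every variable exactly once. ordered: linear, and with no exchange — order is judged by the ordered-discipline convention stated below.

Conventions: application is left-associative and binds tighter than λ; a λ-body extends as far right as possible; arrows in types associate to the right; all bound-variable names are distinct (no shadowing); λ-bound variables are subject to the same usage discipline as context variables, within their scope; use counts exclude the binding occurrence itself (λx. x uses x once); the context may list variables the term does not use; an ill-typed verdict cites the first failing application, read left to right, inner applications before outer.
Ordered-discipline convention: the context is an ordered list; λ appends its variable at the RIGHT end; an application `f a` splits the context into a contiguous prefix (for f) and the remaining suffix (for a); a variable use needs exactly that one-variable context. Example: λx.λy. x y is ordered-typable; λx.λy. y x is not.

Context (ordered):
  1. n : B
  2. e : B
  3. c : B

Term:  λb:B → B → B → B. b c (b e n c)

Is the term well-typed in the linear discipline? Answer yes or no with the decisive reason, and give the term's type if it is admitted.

no — repeated use of c ×2, b ×2
usage: n ×1; e ×1; c ×2; b [bound] ×2
use order (left to right): b, c, b, e, n, c
typing: well-typed at (B → B → B → B) → B → B
per-discipline verdicts: ordered ✗ · linear ✗ · affine ✗ · relevant ✓ · unrestricted ✓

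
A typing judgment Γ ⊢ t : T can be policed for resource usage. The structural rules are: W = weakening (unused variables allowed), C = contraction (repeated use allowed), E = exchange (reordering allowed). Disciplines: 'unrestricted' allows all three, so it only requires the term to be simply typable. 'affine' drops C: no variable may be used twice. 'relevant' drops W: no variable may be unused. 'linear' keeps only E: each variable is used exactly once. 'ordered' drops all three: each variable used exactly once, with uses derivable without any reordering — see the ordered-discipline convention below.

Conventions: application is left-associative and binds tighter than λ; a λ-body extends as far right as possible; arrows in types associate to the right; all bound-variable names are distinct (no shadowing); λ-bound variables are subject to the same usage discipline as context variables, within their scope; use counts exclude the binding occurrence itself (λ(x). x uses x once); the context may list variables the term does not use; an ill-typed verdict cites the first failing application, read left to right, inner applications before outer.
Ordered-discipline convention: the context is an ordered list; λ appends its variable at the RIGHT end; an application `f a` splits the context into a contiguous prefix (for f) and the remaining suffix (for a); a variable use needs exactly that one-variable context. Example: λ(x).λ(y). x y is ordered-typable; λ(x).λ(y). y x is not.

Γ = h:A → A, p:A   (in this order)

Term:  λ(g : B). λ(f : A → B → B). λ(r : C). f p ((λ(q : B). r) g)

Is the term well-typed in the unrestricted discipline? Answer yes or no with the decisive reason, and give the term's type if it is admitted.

no — a type mismatch blocks all five
use counts: h: 0, p: 1, g (bound): 1, f (bound): 1, r (bound): 1, q (bound): 0
use order (left to right): f, p, r, g
typing: ill-typed: an argument C mismatches the expected B
summary: ordered ✗, linear ✗, affine ✗, relevant ✗, unrestricted ✗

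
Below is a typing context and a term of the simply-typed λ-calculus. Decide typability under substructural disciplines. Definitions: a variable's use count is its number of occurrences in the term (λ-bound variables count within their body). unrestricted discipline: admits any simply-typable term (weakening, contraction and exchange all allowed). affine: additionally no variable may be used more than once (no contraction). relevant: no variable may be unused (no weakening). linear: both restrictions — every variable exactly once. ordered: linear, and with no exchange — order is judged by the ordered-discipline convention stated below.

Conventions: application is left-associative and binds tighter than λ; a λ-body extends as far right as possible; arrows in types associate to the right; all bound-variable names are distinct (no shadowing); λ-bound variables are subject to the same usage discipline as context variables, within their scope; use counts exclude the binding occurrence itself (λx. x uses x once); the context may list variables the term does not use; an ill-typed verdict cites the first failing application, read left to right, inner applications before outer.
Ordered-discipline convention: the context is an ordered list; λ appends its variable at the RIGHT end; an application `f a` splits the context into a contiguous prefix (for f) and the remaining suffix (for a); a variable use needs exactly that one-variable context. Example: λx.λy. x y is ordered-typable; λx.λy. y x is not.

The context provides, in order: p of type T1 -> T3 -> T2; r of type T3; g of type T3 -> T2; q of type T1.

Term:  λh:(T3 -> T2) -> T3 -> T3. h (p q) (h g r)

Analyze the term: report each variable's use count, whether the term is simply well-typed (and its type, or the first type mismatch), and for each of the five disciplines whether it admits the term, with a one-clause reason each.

counts: p ×1; r ×1; g ×1; q ×1; h (bound) ×2
left-to-right use order: h, p, q, h, g, r
typing: ✓ — ((T3 -> T2) -> T3 -> T3) -> T3
ordered: ✗ — h ×2 used more than once (contraction)
linear: ✗ — h ×2 used more than once (contraction)
affine: ✗ — h ×2 used more than once (contraction)
relevant: ✓ — every one of p, r, g, q, h appears
unrestricted: ✓ — type-checks (((T3 -> T2) -> T3 -> T3) -> T3) and nothing is barred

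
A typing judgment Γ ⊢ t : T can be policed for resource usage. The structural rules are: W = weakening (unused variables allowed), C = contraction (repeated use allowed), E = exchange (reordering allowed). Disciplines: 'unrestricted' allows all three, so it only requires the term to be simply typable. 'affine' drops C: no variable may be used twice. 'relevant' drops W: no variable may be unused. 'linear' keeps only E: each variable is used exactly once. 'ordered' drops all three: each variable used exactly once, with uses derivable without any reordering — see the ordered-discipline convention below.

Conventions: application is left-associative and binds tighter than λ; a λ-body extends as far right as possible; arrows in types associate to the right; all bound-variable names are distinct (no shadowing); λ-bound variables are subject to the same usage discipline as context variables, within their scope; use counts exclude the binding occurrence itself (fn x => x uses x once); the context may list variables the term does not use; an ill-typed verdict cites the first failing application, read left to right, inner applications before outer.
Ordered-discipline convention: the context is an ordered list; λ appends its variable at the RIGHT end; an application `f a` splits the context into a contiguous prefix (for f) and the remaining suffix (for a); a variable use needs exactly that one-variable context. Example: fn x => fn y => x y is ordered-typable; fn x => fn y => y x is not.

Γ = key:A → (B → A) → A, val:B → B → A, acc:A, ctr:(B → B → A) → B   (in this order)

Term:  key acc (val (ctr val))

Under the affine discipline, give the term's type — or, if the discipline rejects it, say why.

not well-typed under affine — uses contraction: val ×2
usage: key ×1, val ×2, acc ×1, ctr ×1
use order (left to right): key, acc, val, ctr, val
typing: well-typed — term : A
all disciplines: ordered ✗ · linear ✗ · affine ✗ · relevant ✓ · unrestricted ✓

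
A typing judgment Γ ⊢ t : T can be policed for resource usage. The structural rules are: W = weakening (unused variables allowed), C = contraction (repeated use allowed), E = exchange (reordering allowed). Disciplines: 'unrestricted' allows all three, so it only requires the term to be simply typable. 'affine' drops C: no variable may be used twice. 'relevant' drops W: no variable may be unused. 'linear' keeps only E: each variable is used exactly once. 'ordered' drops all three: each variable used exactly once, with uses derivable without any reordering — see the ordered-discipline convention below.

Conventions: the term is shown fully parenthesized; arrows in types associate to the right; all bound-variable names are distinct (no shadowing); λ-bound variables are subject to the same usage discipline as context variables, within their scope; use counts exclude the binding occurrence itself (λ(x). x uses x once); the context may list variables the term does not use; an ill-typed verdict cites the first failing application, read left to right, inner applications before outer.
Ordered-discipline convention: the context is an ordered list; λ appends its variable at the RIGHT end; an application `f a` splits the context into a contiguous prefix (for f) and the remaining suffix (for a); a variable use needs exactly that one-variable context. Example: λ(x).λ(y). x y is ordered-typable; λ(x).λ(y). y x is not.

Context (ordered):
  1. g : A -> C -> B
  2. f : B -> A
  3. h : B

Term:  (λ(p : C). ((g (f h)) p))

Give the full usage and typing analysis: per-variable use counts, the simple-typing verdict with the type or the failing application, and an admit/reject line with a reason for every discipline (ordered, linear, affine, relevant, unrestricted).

use counts: g: 1; f: 1; h: 1; p (bound): 1
left-to-right use order: g, f, h, p
typing: ✓ — C -> B
ordered: ✓ — single-use (g, f, h, p), ordered derivation ok
linear: ✓ — each of g, f, h, p used exactly once
affine: ✓ — no duplicate uses among g, f, h, p
relevant: ✓ — g, f, h, p: all used, weakening unneeded
unrestricted: ✓ — simply typable at C -> B; W, C, E all held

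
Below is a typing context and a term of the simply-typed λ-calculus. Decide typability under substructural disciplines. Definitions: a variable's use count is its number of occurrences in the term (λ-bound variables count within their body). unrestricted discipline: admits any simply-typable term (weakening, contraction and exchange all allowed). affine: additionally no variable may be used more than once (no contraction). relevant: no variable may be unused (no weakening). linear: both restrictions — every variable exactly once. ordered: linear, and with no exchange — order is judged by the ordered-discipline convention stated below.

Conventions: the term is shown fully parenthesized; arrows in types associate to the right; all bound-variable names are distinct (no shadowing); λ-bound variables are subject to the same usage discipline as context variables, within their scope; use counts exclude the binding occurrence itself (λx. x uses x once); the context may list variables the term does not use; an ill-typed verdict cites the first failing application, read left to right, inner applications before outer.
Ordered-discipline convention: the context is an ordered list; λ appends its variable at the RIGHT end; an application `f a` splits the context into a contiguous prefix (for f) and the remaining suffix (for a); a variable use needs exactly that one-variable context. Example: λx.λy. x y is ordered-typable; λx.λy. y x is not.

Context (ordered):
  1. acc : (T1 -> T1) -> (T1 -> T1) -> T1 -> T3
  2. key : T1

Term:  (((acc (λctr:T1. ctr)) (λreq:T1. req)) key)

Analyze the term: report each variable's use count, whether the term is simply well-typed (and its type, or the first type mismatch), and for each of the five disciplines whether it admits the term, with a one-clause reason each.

use counts: acc: 1×, key: 1×, ctr (bound): 1×, req (bound): 1×
order of uses: acc, ctr, req, key
typing: well-typed at T3
ordered: ✓, single-use (acc, key, ctr, req), ordered derivation ok
linear: ✓, exactly-once usage across acc, key, ctr, req
affine: ✓, none of acc, key, ctr, req used more than once
relevant: ✓, every one of acc, key, ctr, req appears
unrestricted: ✓, simply typable at T3; W, C, E all held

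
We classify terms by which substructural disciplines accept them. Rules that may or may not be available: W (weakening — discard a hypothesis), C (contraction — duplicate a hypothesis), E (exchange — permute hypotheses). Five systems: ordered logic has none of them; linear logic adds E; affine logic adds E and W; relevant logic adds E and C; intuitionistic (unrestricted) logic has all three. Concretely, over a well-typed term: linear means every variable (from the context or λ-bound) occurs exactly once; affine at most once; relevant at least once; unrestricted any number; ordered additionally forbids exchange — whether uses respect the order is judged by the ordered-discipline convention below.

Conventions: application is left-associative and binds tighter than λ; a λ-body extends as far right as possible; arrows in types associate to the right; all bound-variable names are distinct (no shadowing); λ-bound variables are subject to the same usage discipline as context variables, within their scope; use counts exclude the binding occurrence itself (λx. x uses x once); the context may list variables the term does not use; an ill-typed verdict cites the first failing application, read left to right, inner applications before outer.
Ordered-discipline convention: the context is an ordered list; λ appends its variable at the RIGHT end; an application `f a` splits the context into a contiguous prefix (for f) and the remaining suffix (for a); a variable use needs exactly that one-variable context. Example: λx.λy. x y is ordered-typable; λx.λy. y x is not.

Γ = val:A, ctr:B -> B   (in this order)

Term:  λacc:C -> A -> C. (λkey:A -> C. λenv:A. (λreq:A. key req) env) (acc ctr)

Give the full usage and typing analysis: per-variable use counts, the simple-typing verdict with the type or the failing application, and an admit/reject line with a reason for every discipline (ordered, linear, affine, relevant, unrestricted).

use counts: val ×0, ctr ×1, acc [bound] ×1, key [bound] ×1, env [bound] ×1, req [bound] ×1
left-to-right use order: key, req, env, acc, ctr
typing: ill-typed: an application expects C but receives B -> B
ordered: ✗ — fails simple typing
linear: ✗ — a type mismatch blocks all five
affine: ✗ — the type mismatch rejects it
relevant: ✗ — not simply typable
unrestricted: ✗ — fails simple typing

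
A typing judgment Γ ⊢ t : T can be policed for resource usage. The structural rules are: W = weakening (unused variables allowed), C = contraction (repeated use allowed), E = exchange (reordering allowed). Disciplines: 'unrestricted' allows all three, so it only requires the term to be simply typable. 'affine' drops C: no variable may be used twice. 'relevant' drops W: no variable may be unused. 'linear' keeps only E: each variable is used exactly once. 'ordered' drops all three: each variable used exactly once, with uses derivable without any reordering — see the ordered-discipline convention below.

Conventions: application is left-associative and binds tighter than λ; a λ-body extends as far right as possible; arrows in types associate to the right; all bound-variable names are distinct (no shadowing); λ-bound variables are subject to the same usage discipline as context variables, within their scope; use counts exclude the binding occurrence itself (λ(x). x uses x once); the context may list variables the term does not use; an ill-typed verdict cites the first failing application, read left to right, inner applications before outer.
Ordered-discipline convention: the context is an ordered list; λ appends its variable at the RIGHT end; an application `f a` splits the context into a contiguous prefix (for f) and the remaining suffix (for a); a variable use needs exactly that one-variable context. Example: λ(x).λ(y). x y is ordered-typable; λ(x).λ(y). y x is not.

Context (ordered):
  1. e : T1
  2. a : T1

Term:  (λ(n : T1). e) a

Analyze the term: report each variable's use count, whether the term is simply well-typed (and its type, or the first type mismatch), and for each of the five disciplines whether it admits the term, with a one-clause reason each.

counts: e: 1×, a: 1×, n [bound]: 0×
use order (left to right): e, a
typing: the term checks, with type T1
ordered ✗ (n left unused)
linear ✗ (n left unused)
affine ✓ (at most one use each (e, a, n))
relevant ✗ (n left unused)
unrestricted ✓ (simply typable at T1; W, C, E all held)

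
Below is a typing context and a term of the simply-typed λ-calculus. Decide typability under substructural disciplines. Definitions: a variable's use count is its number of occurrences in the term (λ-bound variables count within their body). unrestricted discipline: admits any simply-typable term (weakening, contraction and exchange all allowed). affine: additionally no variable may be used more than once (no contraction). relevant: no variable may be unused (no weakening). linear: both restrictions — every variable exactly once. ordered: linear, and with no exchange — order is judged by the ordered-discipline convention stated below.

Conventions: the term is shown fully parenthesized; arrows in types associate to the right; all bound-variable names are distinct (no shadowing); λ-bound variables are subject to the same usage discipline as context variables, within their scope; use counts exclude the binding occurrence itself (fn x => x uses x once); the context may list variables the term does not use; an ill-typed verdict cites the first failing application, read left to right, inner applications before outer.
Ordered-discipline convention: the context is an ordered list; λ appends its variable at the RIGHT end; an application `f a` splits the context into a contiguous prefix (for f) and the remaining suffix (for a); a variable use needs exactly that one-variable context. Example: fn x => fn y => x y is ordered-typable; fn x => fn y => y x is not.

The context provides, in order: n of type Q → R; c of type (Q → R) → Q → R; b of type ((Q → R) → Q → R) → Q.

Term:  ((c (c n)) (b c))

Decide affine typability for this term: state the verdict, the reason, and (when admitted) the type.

no — repeated use of c ×3
variable uses: n ×1; c ×3; b ×1
left-to-right use order: c, c, n, b, c
typing: ✓ — R
all disciplines: ordered ✗ | linear ✗ | affine ✗ | relevant ✓ | unrestricted ✓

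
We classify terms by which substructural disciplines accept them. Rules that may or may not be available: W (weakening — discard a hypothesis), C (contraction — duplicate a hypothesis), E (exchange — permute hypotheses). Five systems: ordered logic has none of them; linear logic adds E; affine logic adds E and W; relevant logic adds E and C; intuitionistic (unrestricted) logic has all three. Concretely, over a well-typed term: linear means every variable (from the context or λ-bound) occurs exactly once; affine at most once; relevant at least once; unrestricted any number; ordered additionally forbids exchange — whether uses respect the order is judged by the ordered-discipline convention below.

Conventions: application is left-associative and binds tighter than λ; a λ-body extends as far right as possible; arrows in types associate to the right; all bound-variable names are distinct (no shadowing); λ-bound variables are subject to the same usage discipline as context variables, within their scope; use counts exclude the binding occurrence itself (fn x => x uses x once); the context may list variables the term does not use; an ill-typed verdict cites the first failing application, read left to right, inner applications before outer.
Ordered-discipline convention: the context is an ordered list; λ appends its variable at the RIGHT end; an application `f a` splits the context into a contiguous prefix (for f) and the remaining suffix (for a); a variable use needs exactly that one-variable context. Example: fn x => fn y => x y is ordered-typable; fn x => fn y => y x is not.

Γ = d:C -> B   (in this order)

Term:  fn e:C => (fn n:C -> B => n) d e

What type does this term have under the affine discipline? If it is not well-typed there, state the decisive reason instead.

term : C -> B
usage: d: 1, e (λ-bound): 1, n (λ-bound): 1
use order (left to right): n, d, e
typing: the term checks, with type C -> B
summary: ordered ✓ · linear ✓ · affine ✓ · relevant ✓ · unrestricted ✓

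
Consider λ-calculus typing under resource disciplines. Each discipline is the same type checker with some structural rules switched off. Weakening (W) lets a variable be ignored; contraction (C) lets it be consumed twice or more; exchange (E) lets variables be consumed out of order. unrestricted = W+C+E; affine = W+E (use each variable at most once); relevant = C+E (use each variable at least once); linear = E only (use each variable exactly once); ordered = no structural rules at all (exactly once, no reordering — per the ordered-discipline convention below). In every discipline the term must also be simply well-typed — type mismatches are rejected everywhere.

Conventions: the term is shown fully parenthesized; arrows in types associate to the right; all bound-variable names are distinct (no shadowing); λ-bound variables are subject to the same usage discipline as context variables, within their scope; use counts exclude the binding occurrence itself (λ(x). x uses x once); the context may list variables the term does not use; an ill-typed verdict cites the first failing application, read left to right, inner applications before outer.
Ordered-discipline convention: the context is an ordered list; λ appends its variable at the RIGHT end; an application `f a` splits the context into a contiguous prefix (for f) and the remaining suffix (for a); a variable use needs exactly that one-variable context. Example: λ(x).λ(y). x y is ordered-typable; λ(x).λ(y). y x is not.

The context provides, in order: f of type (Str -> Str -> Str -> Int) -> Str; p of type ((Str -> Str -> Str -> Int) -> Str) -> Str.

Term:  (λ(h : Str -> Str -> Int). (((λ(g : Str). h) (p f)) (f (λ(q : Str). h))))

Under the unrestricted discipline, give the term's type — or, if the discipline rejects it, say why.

term : (Str -> Str -> Int) -> Str -> Int
counts: f: 2, p: 1, h [bound]: 2, g [bound]: 0, q [bound]: 0
uses in reading order: h, p, f, f, h
typing: well-typed — term : (Str -> Str -> Int) -> Str -> Int
summary: ordered ✗, linear ✗, affine ✗, relevant ✗, unrestricted ✓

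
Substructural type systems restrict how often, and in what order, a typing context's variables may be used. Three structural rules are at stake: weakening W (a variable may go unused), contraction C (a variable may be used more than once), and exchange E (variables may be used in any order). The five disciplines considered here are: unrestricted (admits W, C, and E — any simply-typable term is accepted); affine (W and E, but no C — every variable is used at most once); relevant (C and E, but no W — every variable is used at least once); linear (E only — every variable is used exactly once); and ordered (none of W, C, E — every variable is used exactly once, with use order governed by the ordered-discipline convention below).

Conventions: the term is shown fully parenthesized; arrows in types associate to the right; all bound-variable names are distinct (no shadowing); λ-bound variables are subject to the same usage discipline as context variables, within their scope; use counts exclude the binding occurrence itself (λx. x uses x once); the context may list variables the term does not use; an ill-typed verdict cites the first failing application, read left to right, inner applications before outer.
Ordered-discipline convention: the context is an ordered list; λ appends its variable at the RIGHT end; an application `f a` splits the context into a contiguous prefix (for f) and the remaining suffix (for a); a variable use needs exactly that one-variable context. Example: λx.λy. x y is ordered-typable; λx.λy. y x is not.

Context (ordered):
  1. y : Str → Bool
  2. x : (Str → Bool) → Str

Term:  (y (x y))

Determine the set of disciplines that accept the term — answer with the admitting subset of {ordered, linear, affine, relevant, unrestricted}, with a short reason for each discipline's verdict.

admitting disciplines: relevant, unrestricted
variable uses: y: 2×, x: 1×
left-to-right use order: y, x, y
typing: well-typed — term : Bool
ordered ✗ (y ×2 used more than once (contraction))
linear ✗ (y ×2 used more than once (contraction))
affine ✗ (y ×2 used more than once (contraction))
relevant ✓ (none of y, x goes unused)
unrestricted ✓ (simply typable at Bool; W, C, E all held)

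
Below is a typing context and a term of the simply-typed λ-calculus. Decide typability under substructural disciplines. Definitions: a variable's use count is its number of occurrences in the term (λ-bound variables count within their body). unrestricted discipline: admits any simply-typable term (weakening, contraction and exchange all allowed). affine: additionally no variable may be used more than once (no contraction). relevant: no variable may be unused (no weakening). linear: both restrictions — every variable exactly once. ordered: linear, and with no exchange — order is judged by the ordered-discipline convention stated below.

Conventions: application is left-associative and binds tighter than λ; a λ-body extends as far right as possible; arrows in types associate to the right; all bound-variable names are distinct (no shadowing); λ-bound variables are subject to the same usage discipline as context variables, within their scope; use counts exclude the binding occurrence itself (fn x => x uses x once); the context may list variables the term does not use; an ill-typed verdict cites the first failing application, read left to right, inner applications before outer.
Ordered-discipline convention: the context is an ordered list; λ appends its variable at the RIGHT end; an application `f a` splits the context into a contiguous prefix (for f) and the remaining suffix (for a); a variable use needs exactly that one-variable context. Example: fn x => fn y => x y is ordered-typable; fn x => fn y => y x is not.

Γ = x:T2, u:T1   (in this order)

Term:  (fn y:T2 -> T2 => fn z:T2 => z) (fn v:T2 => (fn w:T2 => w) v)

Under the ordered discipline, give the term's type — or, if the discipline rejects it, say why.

not well-typed under ordered — x, u, y never used (weakening)
usage: x: 0, u: 0, y (λ-bound): 0, z (λ-bound): 1, v (λ-bound): 1, w (λ-bound): 1
left-to-right use order: z, w, v
typing: well-typed — term : T2 -> T2
all disciplines: ordered ✗; linear ✗; affine ✓; relevant ✗; unrestricted ✓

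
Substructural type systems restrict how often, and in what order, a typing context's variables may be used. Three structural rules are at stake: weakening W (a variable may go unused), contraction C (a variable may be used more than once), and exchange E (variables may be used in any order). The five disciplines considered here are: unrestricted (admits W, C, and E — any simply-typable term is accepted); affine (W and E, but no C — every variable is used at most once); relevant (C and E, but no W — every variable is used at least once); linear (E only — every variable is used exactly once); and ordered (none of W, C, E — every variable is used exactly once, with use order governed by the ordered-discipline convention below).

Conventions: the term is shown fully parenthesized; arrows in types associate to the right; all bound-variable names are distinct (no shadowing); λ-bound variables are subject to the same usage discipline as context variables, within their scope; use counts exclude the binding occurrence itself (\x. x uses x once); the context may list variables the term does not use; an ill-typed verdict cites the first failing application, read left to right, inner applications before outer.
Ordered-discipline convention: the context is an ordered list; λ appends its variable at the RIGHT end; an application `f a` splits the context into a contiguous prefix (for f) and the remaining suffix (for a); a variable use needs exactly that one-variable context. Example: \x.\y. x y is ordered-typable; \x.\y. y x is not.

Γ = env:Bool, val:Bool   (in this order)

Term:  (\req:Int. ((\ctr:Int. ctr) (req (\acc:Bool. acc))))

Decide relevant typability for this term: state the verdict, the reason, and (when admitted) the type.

no — the type mismatch rejects it
usage: env: 0×; val: 0×; req (bound): 1×; ctr (bound): 1×; acc (bound): 1×
uses in reading order: ctr, req, acc
typing: ill-typed: can't apply a value of type Int
all disciplines: ordered ✗ | linear ✗ | affine ✗ | relevant ✗ | unrestricted ✗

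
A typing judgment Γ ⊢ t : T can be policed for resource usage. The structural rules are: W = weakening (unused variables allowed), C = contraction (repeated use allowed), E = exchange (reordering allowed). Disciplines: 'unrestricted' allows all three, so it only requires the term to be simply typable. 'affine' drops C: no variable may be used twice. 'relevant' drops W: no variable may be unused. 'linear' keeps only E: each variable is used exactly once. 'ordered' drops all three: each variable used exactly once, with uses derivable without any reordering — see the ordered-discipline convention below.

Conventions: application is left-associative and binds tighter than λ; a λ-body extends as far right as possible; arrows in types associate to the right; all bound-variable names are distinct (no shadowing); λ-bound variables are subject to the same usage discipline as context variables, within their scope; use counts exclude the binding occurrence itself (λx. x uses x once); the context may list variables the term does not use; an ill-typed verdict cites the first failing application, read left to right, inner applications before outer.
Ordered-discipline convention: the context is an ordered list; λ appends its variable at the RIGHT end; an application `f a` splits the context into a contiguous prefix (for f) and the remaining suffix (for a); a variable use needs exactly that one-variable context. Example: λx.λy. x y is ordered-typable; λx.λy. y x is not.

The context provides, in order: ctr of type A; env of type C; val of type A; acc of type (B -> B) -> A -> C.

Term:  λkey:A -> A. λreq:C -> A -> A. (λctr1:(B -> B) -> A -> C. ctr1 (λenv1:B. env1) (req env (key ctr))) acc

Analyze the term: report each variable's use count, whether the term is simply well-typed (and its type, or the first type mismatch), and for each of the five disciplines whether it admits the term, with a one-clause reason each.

variable uses: ctr=1; env=1; val=0; acc=1; key (bound)=1; req (bound)=1; ctr1 (bound)=1; env1 (bound)=1
order of uses: ctr1, env1, req, env, key, ctr, acc
typing: the term checks, with type (A -> A) -> (C -> A -> A) -> C
ordered: ✗ — needs weakening: val unused
linear: ✗ — needs weakening: val unused
affine: ✓ — ctr, env, val, acc, key, req, ctr1, env1: no repeats, contraction unneeded
relevant: ✗ — needs weakening: val unused
unrestricted: ✓ — well-typed at (A -> A) -> (C -> A -> A) -> C; no restrictions here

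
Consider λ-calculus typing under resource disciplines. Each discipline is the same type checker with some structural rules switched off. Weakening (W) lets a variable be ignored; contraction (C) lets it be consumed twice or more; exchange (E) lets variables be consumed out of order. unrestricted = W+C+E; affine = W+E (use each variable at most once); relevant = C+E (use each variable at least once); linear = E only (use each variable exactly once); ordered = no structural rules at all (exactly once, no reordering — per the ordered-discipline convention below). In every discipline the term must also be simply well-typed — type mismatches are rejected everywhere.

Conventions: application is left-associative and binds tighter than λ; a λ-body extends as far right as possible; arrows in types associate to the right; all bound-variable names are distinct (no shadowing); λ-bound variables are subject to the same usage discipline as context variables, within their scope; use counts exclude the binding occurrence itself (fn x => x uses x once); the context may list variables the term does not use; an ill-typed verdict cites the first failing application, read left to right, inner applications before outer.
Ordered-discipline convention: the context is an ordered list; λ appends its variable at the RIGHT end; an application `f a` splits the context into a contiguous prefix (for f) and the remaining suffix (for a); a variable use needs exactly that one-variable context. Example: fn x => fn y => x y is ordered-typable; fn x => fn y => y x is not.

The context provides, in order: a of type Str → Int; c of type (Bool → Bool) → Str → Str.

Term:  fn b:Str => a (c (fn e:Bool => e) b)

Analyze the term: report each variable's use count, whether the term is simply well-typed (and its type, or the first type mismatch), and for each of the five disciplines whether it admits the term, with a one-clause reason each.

use counts: a ×1, c ×1, b [bound] ×1, e [bound] ×1
use order (left to right): a, c, e, b
typing: well-typed at Str → Int
ordered: ✓ — one use each (a, c, b, e); ordered split holds
linear: ✓ — single use per variable (a, c, b, e)
affine: ✓ — a, c, b, e: no repeats, contraction unneeded
relevant: ✓ — none of a, c, b, e goes unused
unrestricted: ✓ — typability at Str → Int is all that's needed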